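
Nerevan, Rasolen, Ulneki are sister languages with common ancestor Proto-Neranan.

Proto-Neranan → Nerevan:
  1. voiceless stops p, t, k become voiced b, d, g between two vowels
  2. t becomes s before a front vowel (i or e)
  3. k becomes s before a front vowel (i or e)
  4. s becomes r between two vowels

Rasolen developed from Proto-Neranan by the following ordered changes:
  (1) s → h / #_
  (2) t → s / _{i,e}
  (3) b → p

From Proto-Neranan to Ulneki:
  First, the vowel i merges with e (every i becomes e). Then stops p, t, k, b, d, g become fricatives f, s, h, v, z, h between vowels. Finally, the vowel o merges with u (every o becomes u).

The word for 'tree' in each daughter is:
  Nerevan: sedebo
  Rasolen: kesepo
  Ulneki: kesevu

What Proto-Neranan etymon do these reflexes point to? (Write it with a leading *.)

*ketebo

Position 1: Nerevan has s, Rasolen has k, Ulneki has k. Rasolen preserves k here (none of its changes turn any other segment into k), so the proto-segment is *k.
Position 5: Nerevan has b, Rasolen has p, Ulneki has v. Taking the neighbouring segments as reconstructed: Nerevan b could go back to *p or *b; Rasolen p could go back to *p or *b; Ulneki v could go back to *b or *v — the one source consistent with every daughter is *b.
Position 3: Nerevan has d, Rasolen has s, Ulneki has s. Taking the neighbouring segments as reconstructed: Nerevan d could go back to *t or *d; Rasolen s could go back to *t or *s; Ulneki s could go back to *t or *s — the one source consistent with every daughter is *t.
Verify the candidate proto-form against each daughter:
Nerevan: start from *ketebo.
  rule 1 (intervocalic voicing): ketebo → kedebo
  rule 2: no change — kedebo
  rule 3 (palatalisation): kedebo → sedebo
  rule 4: no change — sedebo
  ⇒ Nerevan sedebo
Rasolen: start from *ketebo.
  rule 1: no change — ketebo
  rule 2 (palatalisation): ketebo → kesebo
  rule 3 (unconditioned shift): kesebo → kesepo
  ⇒ Rasolen kesepo
Ulneki: *ketebo
  ketebo (rule 1 does not apply)
  ketebo → kesevo   [intervocalic lenition]
  kesevo → kesevu   [vowel merger]
  giving Ulneki kesevu.
*ketebo is the unique common source.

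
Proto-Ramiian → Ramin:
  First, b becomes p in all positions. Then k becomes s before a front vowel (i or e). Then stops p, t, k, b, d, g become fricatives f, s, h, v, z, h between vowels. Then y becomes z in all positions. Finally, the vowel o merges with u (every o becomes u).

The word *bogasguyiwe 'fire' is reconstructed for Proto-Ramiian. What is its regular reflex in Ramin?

puhasguziwe

Ramin: start from *bogasguyiwe.
  rule 1 (unconditioned shift): bogasguyiwe → pogasguyiwe
  rule 2: no change — pogasguyiwe
  rule 3 (intervocalic lenition): pogasguyiwe → pohasguyiwe
  rule 4 (unconditioned shift): pohasguyiwe → pohasguziwe
  rule 5 (vowel merger): pohasguziwe → puhasguziwe
  ⇒ Ramin puhasguziwe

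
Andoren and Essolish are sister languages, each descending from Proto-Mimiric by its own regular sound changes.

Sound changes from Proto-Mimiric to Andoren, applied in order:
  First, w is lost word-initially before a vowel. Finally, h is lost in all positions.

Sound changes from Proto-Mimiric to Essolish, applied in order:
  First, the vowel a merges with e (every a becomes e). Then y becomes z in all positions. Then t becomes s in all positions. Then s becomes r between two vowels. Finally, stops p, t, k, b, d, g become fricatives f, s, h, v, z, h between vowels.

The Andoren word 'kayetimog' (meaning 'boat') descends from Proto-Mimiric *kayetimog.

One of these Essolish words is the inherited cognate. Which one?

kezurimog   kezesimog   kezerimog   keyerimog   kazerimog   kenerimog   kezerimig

kezerimog

Essolish: *kayetimog
  kayetimog → keyetimog   [vowel merger]
  keyetimog → kezetimog   [unconditioned shift]
  kezetimog → kezesimog   [unconditioned shift]
  kezesimog → kezerimog   [rhotacism]
  kezerimog (rule 5 does not apply)
  giving Essolish kezerimog.
Among the options, 'kezerimog' alone shows every Essolish change applied in order.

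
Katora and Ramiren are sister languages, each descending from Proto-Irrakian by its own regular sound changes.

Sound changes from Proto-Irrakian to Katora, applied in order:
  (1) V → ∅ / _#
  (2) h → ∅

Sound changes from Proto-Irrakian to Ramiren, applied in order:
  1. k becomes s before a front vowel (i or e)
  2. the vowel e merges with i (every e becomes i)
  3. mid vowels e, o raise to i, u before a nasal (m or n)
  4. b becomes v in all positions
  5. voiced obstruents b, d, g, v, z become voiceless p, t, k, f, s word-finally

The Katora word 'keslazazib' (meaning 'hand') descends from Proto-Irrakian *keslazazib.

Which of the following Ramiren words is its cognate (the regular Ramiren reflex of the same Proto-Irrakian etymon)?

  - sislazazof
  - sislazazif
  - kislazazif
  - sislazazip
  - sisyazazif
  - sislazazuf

Ramiren: start from *keslazazib.
  rule 1 (palatalisation): keslazazib → seslazazib
  rule 2 (vowel merger): seslazazib → sislazazib
  rule 3: no change — sislazazib
  rule 4 (unconditioned shift): sislazazib → sislazaziv
  rule 5 (final devoicing): sislazaziv → sislazazif
  ⇒ Ramiren sislazazif
The other candidates each miss or misapply at least one Ramiren change.

sislazazif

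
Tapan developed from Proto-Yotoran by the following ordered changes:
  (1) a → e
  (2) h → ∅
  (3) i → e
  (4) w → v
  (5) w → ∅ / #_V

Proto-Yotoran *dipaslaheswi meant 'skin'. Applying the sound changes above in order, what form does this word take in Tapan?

depesleesve

Tapan: *dipaslaheswi
  dipaslaheswi → dipesleheswi   [vowel merger]
  dipesleheswi → dipesleeswi   [h-loss]
  dipesleeswi → depesleeswe   [vowel merger]
  depesleeswe → depesleesve   [unconditioned shift]
  depesleesve (rule 5 does not apply)
  giving Tapan depesleesve.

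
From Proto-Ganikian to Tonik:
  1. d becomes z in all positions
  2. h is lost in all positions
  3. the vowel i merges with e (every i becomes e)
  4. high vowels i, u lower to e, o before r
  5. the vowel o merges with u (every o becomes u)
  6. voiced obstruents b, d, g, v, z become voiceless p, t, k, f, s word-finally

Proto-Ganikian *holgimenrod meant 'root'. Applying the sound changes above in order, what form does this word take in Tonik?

ulgemenrus

Tonik: *holgimenrod > holgimenroz > olgimenroz > olgemenroz > ulgemenruz > ulgemenrus  (by unconditioned shift, h-loss, vowel merger, vowel merger, final devoicing)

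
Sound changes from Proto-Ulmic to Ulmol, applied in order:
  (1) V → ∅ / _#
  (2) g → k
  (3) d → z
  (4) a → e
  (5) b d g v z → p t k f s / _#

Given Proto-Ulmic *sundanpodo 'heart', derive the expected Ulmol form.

Ulmol: *sundanpodo > sundanpod > sunzanpoz > sunzenpoz > sunzenpos  (by apocope, unconditioned shift, vowel merger, final devoicing)

sunzenpos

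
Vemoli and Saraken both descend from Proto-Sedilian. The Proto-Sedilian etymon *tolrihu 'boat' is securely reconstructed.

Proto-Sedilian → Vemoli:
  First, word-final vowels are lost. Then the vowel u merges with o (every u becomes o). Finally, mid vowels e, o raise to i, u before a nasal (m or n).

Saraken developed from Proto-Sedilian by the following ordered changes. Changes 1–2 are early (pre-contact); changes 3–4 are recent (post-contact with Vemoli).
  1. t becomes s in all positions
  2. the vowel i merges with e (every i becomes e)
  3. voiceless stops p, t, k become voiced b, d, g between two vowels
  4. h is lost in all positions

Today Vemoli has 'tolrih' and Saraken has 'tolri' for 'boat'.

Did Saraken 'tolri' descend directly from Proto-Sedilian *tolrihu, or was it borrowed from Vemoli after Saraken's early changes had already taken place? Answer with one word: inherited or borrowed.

borrowed

If inherited, *tolrihu would pass through all of Saraken's changes:
Saraken: *tolrihu > solrihu > solrehu > solreu  (by unconditioned shift, vowel merger, h-loss)
If borrowed from Vemoli 'tolrih' after the early changes, it would undergo only the recent ones:
  rule 3 (intervocalic voicing): no change (tolrih)
  rule 4 (h-loss): tolrih → tolri
  ⇒ as a loan: tolri
Saraken 'tolri' matches the loan outcome 'tolri', not the inherited 'solreu' — it skipped the early Saraken changes, so it was borrowed from Vemoli.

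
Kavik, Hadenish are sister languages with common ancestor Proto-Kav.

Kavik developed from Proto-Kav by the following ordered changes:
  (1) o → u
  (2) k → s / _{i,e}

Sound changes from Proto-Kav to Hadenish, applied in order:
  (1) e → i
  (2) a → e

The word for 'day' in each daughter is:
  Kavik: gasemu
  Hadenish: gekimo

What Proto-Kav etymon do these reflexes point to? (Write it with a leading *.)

*gakemo

Position 2: Kavik has a, Hadenish has e. Kavik preserves a here (none of its changes turn any other segment into a), so the proto-segment is *a.
Position 6: Kavik has u, Hadenish has o. Hadenish preserves o here (none of its changes turn any other segment into o), so the proto-segment is *o.
This points to *gakemo. Verify forward in each daughter:
Kavik: *gakemo > gakemu > gasemu  (by vowel merger, palatalisation)
Hadenish: *gakemo
  gakemo → gakimo   [vowel merger]
  gakimo → gekimo   [vowel merger]
  giving Hadenish gekimo.
Only *gakemo yields all of Kavik gasemu, Hadenish gekimo.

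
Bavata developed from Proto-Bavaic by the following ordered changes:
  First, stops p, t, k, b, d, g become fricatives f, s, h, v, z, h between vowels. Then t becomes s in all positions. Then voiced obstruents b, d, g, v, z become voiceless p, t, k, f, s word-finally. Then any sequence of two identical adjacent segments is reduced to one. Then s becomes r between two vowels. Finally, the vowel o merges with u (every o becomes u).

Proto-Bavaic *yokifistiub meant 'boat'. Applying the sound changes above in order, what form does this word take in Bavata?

Bavata: start from *yokifistiub.
  rule 1 (intervocalic lenition): yokifistiub → yohifistiub
  rule 2 (unconditioned shift): yohifistiub → yohifissiub
  rule 3 (final devoicing): yohifissiub → yohifissiup
  rule 4 (degemination): yohifissiup → yohifisiup
  rule 5 (rhotacism): yohifisiup → yohifiriup
  rule 6 (vowel merger): yohifiriup → yuhifiriup
  ⇒ Bavata yuhifiriup

yuhifiriup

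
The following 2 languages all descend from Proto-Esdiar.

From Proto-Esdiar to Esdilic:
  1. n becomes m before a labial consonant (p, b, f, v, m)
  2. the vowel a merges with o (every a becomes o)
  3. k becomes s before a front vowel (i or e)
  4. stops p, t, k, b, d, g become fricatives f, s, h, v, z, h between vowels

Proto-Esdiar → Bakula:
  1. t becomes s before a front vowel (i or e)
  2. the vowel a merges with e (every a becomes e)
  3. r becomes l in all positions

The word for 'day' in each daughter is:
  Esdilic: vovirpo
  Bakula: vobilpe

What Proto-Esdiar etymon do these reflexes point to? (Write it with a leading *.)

Position 5: Esdilic has r, Bakula has l. Esdilic preserves r here (none of its changes turn any other segment into r), so the proto-segment is *r.
Position 7: Esdilic has o, Bakula has e. Taking the neighbouring segments as reconstructed: Esdilic o could go back to *a or *o; Bakula e could go back to *a or *e — the one source consistent with every daughter is *a.
Position 3: Esdilic has v, Bakula has b. Bakula preserves b here (none of its changes turn any other segment into b), so the proto-segment is *b.
The remaining positions agree across the daughters. Check the candidate against every language:
Esdilic: *vobirpa
  vobirpa (rule 1 does not apply)
  vobirpa → vobirpo   [vowel merger]
  vobirpo (rule 3 does not apply)
  vobirpo → vovirpo   [intervocalic lenition]
  giving Esdilic vovirpo.
Bakula: start from *vobirpa.
  rule 1: no change — vobirpa
  rule 2 (vowel merger): vobirpa → vobirpe
  rule 3 (unconditioned shift): vobirpe → vobilpe
  ⇒ Bakula vobilpe
No other proto-form is consistent with every reflex, so the reconstruction is *vobirpa.

*vobirpa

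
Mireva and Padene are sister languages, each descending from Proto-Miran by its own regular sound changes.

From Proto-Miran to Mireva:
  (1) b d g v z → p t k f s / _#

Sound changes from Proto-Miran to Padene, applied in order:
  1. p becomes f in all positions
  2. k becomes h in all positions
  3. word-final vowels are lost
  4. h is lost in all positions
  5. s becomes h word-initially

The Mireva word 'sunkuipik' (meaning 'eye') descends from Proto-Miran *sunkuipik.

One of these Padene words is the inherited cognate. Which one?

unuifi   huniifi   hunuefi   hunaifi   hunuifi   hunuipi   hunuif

Padene: start from *sunkuipik.
  rule 1 (unconditioned shift): sunkuipik → sunkuifik
  rule 2 (unconditioned shift): sunkuifik → sunhuifih
  rule 3: no change — sunhuifih
  rule 4 (h-loss): sunhuifih → sunuifi
  rule 5 (debuccalisation): sunuifi → hunuifi
  ⇒ Padene hunuifi

hunuifi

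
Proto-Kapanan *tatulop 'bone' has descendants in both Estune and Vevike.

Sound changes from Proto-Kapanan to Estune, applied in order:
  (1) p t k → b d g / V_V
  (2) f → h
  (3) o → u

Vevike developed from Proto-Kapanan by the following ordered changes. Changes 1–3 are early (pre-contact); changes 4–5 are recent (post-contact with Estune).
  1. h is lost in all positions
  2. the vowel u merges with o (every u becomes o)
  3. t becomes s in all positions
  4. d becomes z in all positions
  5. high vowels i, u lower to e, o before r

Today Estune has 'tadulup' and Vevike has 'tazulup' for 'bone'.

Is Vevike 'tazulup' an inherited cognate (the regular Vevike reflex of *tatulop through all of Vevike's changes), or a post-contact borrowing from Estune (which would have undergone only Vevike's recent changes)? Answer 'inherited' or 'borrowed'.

If inherited, *tatulop would pass through all of Vevike's changes:
Vevike: *tatulop
  tatulop (rule 1 does not apply)
  tatulop → tatolop   [vowel merger]
  tatolop → sasolop   [unconditioned shift]
  sasolop (rule 4 does not apply)
  sasolop (rule 5 does not apply)
  giving Vevike sasolop.
If borrowed from Estune 'tadulup' after the early changes, it would undergo only the recent ones:
  rule 4 (unconditioned shift): tadulup → tazulup
  rule 5 (pre-rhotic lowering): no change (tazulup)
  ⇒ as a loan: tazulup
Vevike 'tazulup' matches the loan outcome 'tazulup', not the inherited 'sasolop' — it skipped the early Vevike changes, so it was borrowed from Estune.

borrowed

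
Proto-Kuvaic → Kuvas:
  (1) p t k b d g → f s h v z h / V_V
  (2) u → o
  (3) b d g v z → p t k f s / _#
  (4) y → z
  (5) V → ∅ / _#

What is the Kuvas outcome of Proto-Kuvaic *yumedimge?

zomezimg

Kuvas: *yumedimge
  yumedimge → yumezimge   [intervocalic lenition]
  yumezimge → yomezimge   [vowel merger]
  yomezimge (rule 3 does not apply)
  yomezimge → zomezimge   [unconditioned shift]
  zomezimge → zomezimg   [apocope]
  giving Kuvas zomezimg.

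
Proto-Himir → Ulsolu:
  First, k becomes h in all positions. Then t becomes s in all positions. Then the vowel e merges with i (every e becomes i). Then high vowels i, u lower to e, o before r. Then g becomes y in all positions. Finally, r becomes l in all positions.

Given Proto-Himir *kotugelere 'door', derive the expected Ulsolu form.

hosuyileli

Ulsolu: start from *kotugelere.
  rule 1 (unconditioned shift): kotugelere → hotugelere
  rule 2 (unconditioned shift): hotugelere → hosugelere
  rule 3 (vowel merger): hosugelere → hosugiliri
  rule 4 (pre-rhotic lowering): hosugiliri → hosugileri
  rule 5 (unconditioned shift): hosugileri → hosuyileri
  rule 6 (unconditioned shift): hosuyileri → hosuyileli
  ⇒ Ulsolu hosuyileli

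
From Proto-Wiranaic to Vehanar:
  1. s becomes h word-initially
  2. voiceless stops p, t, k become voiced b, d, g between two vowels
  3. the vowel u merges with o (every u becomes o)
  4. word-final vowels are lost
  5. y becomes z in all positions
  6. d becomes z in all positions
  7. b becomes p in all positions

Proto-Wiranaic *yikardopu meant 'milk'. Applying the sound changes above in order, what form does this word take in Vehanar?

Vehanar: *yikardopu > yigardobu > yigardobo > yigardob > zigardob > zigarzob > zigarzop  (by intervocalic voicing, vowel merger, apocope, unconditioned shift, unconditioned shift, unconditioned shift)

zigarzop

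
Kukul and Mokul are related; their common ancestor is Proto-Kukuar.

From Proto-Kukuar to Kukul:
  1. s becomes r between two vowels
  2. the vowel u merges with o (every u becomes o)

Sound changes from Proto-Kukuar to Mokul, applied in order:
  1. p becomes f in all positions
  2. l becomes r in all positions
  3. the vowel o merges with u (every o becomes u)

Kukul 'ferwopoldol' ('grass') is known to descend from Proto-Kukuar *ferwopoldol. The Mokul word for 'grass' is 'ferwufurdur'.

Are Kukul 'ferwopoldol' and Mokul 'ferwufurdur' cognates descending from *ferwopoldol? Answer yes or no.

Derive the expected Mokul reflex of *ferwopoldol:
Mokul: *ferwopoldol > ferwofoldol > ferwofordor > ferwufurdur  (by unconditioned shift, unconditioned shift, vowel merger)
Mokul 'ferwufurdur' matches the regular reflex exactly, so the pair is cognate.

yes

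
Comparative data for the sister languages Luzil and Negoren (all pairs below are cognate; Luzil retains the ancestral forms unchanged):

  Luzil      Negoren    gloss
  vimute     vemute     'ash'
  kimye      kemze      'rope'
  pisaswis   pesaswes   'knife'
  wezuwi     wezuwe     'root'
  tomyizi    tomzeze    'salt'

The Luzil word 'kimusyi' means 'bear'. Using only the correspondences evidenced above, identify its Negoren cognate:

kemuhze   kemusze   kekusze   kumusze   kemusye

vimute ~ vemute, kimye ~ kemze — Luzil i corresponds to Negoren e after a consonant, before a nasal.
tomyizi ~ tomzeze — Luzil y corresponds to Negoren z after a consonant, before a front vowel.
wezuwi ~ wezuwe, tomyizi ~ tomzeze — Luzil i corresponds to Negoren e word-finally.
Applying these to Luzil 'kimusyi':
  kimusyi → kemusyi   (i→e after a consonant, before a nasal)
  kemusyi → kemuszi   (y→z after a consonant, before a front vowel)
  kemuszi → kemusze   (i→e word-finally)
So the Negoren cognate is 'kemusze'.

kemusze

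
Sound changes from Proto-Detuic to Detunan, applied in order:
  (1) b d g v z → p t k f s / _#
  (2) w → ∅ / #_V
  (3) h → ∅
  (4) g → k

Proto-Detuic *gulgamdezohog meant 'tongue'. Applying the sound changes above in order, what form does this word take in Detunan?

Detunan: start from *gulgamdezohog.
  rule 1 (final devoicing): gulgamdezohog → gulgamdezohok
  rule 2: no change — gulgamdezohok
  rule 3 (h-loss): gulgamdezohok → gulgamdezook
  rule 4 (unconditioned shift): gulgamdezook → kulkamdezook
  ⇒ Detunan kulkamdezook

kulkamdezook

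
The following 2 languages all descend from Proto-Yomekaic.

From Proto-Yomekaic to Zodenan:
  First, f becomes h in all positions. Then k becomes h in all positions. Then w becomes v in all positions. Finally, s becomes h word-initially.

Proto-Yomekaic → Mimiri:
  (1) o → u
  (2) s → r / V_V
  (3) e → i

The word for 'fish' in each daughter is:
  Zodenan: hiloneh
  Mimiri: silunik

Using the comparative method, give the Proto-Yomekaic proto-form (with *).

*silonek

Position 6: Zodenan has e, Mimiri has i. Zodenan preserves e here (none of its changes turn any other segment into e), so the proto-segment is *e.
Position 4: Zodenan has o, Mimiri has u. Zodenan preserves o here (none of its changes turn any other segment into o), so the proto-segment is *o.
Continuing position by position gives *silonek; check it forward:
Zodenan: *silonek > siloneh > hiloneh  (by unconditioned shift, debuccalisation)
Mimiri: start from *silonek.
  rule 1 (vowel merger): silonek → silunek
  rule 2: no change — silunek
  rule 3 (vowel merger): silunek → silunik
  ⇒ Mimiri silunik
No other proto-form is consistent with every reflex, so the reconstruction is *silonek.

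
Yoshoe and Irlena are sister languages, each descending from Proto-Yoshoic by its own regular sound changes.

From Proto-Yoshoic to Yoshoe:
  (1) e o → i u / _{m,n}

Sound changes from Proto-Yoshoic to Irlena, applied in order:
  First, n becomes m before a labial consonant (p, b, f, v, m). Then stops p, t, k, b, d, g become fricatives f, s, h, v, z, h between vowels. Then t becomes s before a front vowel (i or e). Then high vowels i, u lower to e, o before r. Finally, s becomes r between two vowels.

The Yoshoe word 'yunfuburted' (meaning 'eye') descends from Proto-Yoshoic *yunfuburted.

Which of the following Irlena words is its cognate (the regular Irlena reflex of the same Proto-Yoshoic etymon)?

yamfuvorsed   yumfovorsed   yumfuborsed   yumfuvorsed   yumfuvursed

yumfuvorsed

Irlena: start from *yunfuburted.
  rule 1 (nasal place assimilation): yunfuburted → yumfuburted
  rule 2 (intervocalic lenition): yumfuburted → yumfuvurted
  rule 3 (palatalisation): yumfuvurted → yumfuvursed
  rule 4 (pre-rhotic lowering): yumfuvursed → yumfuvorsed
  rule 5: no change — yumfuvorsed
  ⇒ Irlena yumfuvorsed
The other candidates each miss or misapply at least one Irlena change.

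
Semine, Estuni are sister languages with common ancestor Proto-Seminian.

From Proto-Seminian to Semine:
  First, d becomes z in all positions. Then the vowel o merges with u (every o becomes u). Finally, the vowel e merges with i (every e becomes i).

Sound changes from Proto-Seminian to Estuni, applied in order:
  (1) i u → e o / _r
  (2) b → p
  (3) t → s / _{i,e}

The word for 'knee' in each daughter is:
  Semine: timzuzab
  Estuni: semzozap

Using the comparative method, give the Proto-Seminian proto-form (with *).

*temzozab

Position 5: Semine has u, Estuni has o. Taking the neighbouring segments as reconstructed: Semine u could go back to *o or *u; Estuni o can only go back to *o — the one source consistent with every daughter is *o.
Position 2: Semine has i, Estuni has e. Taking the neighbouring segments as reconstructed: Semine i could go back to *e or *i; Estuni e can only go back to *e — the one source consistent with every daughter is *e.
Position 1: Semine has t, Estuni has s. Semine preserves t here (none of its changes turn any other segment into t), so the proto-segment is *t.
This points to *temzozab. Verify forward in each daughter:
Semine: start from *temzozab.
  rule 1: no change — temzozab
  rule 2 (vowel merger): temzozab → temzuzab
  rule 3 (vowel merger): temzuzab → timzuzab
  ⇒ Semine timzuzab
Estuni: *temzozab
  temzozab (rule 1 does not apply)
  temzozab → temzozap   [unconditioned shift]
  temzozap → semzozap   [palatalisation]
  giving Estuni semzozap.
*temzozab is the unique common source.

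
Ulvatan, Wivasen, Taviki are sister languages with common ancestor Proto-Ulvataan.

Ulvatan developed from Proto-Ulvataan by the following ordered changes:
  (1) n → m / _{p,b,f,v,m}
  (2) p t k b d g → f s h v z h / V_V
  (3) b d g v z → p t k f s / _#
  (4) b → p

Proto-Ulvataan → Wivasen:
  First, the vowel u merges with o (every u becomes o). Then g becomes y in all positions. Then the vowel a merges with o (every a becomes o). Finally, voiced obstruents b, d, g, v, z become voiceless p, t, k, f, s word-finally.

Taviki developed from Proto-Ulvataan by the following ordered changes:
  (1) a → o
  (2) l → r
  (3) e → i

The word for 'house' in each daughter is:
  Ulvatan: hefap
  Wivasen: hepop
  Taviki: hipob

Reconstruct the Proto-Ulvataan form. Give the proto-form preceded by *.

Position 2: Ulvatan has e, Wivasen has e, Taviki has i. Ulvatan preserves e here (none of its changes turn any other segment into e), so the proto-segment is *e.
Position 4: Ulvatan has a, Wivasen has o, Taviki has o. Ulvatan preserves a here (none of its changes turn any other segment into a), so the proto-segment is *a.
Position 5: Ulvatan has p, Wivasen has p, Taviki has b. Taviki preserves b here (none of its changes turn any other segment into b), so the proto-segment is *b.
Continuing position by position gives *hepab; check it forward:
Ulvatan: start from *hepab.
  rule 1: no change — hepab
  rule 2 (intervocalic lenition): hepab → hefab
  rule 3 (final devoicing): hefab → hefap
  rule 4: no change — hefap
  ⇒ Ulvatan hefap
Wivasen: *hepab
  hepab (rule 1 does not apply)
  hepab (rule 2 does not apply)
  hepab → hepob   [vowel merger]
  hepob → hepop   [final devoicing]
  giving Wivasen hepop.
Taviki: *hepab
  hepab → hepob   [vowel merger]
  hepob (rule 2 does not apply)
  hepob → hipob   [vowel merger]
  giving Taviki hipob.
*hepab is the unique common source.

*hepab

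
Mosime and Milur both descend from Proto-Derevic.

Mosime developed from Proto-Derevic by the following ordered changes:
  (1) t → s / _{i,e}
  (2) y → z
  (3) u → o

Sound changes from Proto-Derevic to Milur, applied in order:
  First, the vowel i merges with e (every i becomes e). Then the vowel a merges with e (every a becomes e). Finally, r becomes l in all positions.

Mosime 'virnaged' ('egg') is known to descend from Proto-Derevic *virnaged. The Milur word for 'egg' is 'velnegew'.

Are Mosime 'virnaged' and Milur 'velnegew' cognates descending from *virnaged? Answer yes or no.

no

Derive the expected Milur reflex of *virnaged:
Milur: start from *virnaged.
  rule 1 (vowel merger): virnaged → vernaged
  rule 2 (vowel merger): vernaged → verneged
  rule 3 (unconditioned shift): verneged → velneged
  ⇒ Milur velneged
The regular Milur reflex would be 'velneged', but the attested form is 'velnegew'. The correspondence is irregular, so they are not cognates (the Milur form has a different source).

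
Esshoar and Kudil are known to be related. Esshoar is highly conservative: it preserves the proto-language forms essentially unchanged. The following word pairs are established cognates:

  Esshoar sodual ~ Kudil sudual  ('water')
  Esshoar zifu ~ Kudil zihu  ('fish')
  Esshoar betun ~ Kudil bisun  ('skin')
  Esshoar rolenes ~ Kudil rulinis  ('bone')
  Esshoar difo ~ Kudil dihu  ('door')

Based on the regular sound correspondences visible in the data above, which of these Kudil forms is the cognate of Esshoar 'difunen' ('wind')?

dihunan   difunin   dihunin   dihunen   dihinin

dihunin

zifu ~ zihu — Esshoar f corresponds to Kudil h between vowels (before a back vowel).
rolenes ~ rulinis — Esshoar e corresponds to Kudil i after a consonant, before a nasal.
Applying these to Esshoar 'difunen':
  difunen → dihunen   (f→h between vowels (before a back vowel))
  dihunen → dihunin   (e→i after a consonant, before a nasal)
So the Kudil cognate is 'dihunin'.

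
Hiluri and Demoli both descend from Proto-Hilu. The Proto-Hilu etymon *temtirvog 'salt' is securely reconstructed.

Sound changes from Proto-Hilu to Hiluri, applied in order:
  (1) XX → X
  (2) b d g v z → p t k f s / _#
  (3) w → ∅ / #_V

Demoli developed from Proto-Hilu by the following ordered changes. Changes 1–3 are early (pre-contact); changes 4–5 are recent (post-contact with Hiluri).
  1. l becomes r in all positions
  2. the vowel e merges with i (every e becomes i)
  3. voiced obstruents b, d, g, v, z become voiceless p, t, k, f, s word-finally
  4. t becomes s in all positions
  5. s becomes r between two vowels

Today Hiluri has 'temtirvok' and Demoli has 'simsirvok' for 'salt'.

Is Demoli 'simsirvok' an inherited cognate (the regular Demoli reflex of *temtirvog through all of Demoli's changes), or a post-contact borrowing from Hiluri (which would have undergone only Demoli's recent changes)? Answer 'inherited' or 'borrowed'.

If inherited, *temtirvog would pass through all of Demoli's changes:
Demoli: *temtirvog > timtirvog > timtirvok > simsirvok  (by vowel merger, final devoicing, unconditioned shift)
If borrowed from Hiluri 'temtirvok' after the early changes, it would undergo only the recent ones:
  rule 4 (unconditioned shift): temtirvok → semsirvok
  rule 5 (rhotacism): no change (semsirvok)
  ⇒ as a loan: semsirvok
Demoli 'simsirvok' matches the inherited outcome exactly, so it is an inherited cognate, not a loan.

inherited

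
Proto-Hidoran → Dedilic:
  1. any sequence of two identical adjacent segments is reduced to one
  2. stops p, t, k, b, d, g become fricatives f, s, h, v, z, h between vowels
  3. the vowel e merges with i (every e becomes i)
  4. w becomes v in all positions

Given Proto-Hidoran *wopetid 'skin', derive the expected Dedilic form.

vofisid

Dedilic: *wopetid > wofesid > wofisid > vofisid  (by intervocalic lenition, vowel merger, unconditioned shift)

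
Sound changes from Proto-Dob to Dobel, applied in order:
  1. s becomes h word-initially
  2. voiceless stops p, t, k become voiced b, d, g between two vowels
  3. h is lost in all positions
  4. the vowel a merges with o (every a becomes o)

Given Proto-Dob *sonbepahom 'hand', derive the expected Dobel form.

onbeboom

Dobel: *sonbepahom
  sonbepahom → honbepahom   [debuccalisation]
  honbepahom → honbebahom   [intervocalic voicing]
  honbebahom → onbebaom   [h-loss]
  onbebaom → onbeboom   [vowel merger]
  giving Dobel onbeboom.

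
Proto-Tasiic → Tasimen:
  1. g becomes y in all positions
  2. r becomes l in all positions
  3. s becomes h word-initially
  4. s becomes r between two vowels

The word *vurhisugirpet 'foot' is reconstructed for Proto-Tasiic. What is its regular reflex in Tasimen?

vulhiruyilpet

Tasimen: *vurhisugirpet > vurhisuyirpet > vulhisuyilpet > vulhiruyilpet  (by unconditioned shift, unconditioned shift, rhotacism)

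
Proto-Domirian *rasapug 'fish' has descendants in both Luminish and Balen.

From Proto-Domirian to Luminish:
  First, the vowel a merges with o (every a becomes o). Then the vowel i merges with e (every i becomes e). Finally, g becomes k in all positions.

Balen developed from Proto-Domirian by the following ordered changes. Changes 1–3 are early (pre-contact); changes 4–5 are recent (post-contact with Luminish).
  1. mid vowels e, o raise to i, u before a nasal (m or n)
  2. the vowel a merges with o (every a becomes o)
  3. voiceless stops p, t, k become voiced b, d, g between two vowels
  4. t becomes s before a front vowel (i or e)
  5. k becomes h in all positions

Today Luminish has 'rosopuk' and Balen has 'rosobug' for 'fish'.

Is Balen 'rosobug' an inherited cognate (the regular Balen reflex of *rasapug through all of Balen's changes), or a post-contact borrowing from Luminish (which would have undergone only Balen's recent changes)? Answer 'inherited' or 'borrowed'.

inherited

If inherited, *rasapug would pass through all of Balen's changes:
Balen: *rasapug
  rasapug (rule 1 does not apply)
  rasapug → rosopug   [vowel merger]
  rosopug → rosobug   [intervocalic voicing]
  rosobug (rule 4 does not apply)
  rosobug (rule 5 does not apply)
  giving Balen rosobug.
If borrowed from Luminish 'rosopuk' after the early changes, it would undergo only the recent ones:
  rule 4 (palatalisation): no change (rosopuk)
  rule 5 (unconditioned shift): rosopuk → rosopuh
  ⇒ as a loan: rosopuh
Balen 'rosobug' matches the inherited outcome exactly, so it is an inherited cognate, not a loan.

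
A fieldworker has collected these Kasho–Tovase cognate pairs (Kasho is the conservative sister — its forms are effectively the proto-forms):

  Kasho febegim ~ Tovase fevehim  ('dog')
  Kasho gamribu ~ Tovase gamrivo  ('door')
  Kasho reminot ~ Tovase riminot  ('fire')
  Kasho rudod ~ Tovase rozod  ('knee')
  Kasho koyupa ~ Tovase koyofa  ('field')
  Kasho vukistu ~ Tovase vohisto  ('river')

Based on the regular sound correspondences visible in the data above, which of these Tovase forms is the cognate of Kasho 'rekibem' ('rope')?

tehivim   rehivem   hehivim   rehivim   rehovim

vukistu ~ vohisto — Kasho k corresponds to Tovase h between vowels (before a front vowel).
febegim ~ fevehim — Kasho b corresponds to Tovase v between vowels (before a front vowel).
reminot ~ riminot — Kasho e corresponds to Tovase i after a consonant, before a nasal.
Applying these to Kasho 'rekibem':
  rekibem → rehibem   (k→h between vowels (before a front vowel))
  rehibem → rehivem   (b→v between vowels (before a front vowel))
  rehivem → rehivim   (e→i after a consonant, before a nasal)
So the Tovase cognate is 'rehivim'.

rehivim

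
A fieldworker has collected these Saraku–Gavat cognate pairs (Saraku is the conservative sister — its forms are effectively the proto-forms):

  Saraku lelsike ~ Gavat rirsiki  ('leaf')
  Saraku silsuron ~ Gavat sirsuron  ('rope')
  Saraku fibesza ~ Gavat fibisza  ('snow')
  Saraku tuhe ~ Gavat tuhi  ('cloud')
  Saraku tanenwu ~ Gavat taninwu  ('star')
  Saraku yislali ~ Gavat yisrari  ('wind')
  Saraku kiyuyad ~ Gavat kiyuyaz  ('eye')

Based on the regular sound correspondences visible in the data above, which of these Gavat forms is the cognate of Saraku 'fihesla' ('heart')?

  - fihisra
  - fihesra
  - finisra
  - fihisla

fihisra

lelsike ~ rirsiki, fibesza ~ fibisza — Saraku e corresponds to Gavat i after a consonant, before a consonant other than r, m, n, p, b, f, v.
yislali ~ yisrari — Saraku l corresponds to Gavat r after a consonant, before a back vowel.
Applying these to Saraku 'fihesla':
  fihesla → fihisla   (e→i after a consonant, before a consonant other than r, m, n, p, b, f, v)
  fihisla → fihisra   (l→r after a consonant, before a back vowel)
So the Gavat cognate is 'fihisra'.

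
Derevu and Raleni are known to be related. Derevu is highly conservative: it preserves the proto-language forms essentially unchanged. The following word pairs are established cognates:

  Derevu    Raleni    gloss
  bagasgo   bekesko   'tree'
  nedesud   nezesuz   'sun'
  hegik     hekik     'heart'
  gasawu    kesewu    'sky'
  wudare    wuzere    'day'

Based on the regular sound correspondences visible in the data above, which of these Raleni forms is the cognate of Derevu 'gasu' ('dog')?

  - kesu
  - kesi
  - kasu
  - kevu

gasawu ~ kesewu — Derevu g corresponds to Raleni k word-initially before a back vowel.
bagasgo ~ bekesko, gasawu ~ kesewu — Derevu a corresponds to Raleni e after a consonant, before a consonant other than r, m, n, p, b, f, v.
Applying these to Derevu 'gasu':
  gasu → kasu   (g→k word-initially before a back vowel)
  kasu → kesu   (a→e after a consonant, before a consonant other than r, m, n, p, b, f, v)
So the Raleni cognate is 'kesu'.

kesu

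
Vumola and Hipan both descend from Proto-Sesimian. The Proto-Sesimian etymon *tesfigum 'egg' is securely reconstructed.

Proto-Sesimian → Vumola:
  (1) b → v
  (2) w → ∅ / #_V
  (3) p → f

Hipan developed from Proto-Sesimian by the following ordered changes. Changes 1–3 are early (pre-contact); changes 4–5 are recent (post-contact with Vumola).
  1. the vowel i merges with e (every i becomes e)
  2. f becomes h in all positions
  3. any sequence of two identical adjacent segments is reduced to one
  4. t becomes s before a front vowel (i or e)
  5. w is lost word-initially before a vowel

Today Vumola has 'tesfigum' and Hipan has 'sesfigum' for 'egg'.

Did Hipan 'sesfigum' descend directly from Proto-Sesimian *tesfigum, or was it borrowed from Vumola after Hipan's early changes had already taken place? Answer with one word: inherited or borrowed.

If inherited, *tesfigum would pass through all of Hipan's changes:
Hipan: start from *tesfigum.
  rule 1 (vowel merger): tesfigum → tesfegum
  rule 2 (unconditioned shift): tesfegum → teshegum
  rule 3: no change — teshegum
  rule 4 (palatalisation): teshegum → seshegum
  rule 5: no change — seshegum
  ⇒ Hipan seshegum
If borrowed from Vumola 'tesfigum' after the early changes, it would undergo only the recent ones:
  rule 4 (palatalisation): tesfigum → sesfigum
  rule 5 (glide loss): no change (sesfigum)
  ⇒ as a loan: sesfigum
Hipan 'sesfigum' matches the loan outcome 'sesfigum', not the inherited 'seshegum' — it skipped the early Hipan changes, so it was borrowed from Vumola.

borrowed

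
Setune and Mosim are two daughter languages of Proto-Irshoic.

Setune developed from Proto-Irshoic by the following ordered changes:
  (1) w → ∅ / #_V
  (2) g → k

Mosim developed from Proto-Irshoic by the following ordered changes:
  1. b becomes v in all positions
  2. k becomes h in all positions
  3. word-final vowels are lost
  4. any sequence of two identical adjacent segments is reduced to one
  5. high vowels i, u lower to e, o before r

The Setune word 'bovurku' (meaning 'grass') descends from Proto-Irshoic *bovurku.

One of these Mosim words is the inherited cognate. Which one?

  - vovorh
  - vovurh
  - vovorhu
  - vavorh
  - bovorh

Mosim: *bovurku
  bovurku → vovurku   [unconditioned shift]
  vovurku → vovurhu   [unconditioned shift]
  vovurhu → vovurh   [apocope]
  vovurh (rule 4 does not apply)
  vovurh → vovorh   [pre-rhotic lowering]
  giving Mosim vovorh.

vovorh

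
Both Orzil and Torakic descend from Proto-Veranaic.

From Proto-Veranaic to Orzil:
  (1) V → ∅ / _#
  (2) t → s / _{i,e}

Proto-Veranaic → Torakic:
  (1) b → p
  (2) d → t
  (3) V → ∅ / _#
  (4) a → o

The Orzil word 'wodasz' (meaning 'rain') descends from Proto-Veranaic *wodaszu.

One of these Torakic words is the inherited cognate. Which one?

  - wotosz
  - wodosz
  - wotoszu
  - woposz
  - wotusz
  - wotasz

Torakic: start from *wodaszu.
  rule 1: no change — wodaszu
  rule 2 (unconditioned shift): wodaszu → wotaszu
  rule 3 (apocope): wotaszu → wotasz
  rule 4 (vowel merger): wotasz → wotosz
  ⇒ Torakic wotosz
Only 'wotosz' matches the regular Torakic development of *wodaszu.

wotosz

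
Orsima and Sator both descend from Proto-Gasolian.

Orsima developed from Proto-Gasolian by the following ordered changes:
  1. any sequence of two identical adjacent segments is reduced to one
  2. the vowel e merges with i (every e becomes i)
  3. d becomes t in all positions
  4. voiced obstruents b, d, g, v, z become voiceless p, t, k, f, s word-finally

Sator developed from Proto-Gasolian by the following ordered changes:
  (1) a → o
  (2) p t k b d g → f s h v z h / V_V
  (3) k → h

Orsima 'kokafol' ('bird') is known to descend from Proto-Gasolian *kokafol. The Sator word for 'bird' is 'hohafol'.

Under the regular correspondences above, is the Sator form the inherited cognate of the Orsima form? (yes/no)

Derive the expected Sator reflex of *kokafol:
Sator: *kokafol
  kokafol → kokofol   [vowel merger]
  kokofol → kohofol   [intervocalic lenition]
  kohofol → hohofol   [unconditioned shift]
  giving Sator hohofol.
The regular Sator reflex would be 'hohofol', but the attested form is 'hohafol'. The correspondence is irregular, so they are not cognates (the Sator form has a different source).

no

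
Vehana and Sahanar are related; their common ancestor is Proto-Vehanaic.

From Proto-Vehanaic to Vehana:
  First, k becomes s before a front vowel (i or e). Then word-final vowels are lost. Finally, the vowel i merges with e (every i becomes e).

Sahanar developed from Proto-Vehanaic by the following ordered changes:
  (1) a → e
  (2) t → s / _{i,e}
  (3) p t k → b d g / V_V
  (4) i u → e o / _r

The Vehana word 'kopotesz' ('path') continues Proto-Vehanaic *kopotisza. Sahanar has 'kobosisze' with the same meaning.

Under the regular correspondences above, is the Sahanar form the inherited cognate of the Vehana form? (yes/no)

yes

Derive the expected Sahanar reflex of *kopotisza:
Sahanar: start from *kopotisza.
  rule 1 (vowel merger): kopotisza → kopotisze
  rule 2 (palatalisation): kopotisze → koposisze
  rule 3 (intervocalic voicing): koposisze → kobosisze
  rule 4: no change — kobosisze
  ⇒ Sahanar kobosisze
Sahanar 'kobosisze' matches the regular reflex exactly, so the pair is cognate.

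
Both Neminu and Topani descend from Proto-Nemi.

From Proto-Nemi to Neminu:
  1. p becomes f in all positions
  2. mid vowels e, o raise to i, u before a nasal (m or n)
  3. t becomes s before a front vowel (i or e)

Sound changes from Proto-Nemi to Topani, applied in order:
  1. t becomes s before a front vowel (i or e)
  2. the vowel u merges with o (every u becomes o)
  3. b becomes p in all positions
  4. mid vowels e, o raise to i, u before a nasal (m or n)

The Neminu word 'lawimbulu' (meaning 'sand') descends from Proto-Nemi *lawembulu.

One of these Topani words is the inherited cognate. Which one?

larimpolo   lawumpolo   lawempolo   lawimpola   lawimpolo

Topani: *lawembulu
  lawembulu (rule 1 does not apply)
  lawembulu → lawembolo   [vowel merger]
  lawembolo → lawempolo   [unconditioned shift]
  lawempolo → lawimpolo   [pre-nasal raising]
  giving Topani lawimpolo.
The other candidates each miss or misapply at least one Topani change.

lawimpolo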